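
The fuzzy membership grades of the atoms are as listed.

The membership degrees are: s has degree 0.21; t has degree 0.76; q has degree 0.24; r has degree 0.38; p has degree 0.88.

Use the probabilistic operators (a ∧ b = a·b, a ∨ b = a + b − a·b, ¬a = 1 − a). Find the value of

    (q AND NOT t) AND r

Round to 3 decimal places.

NOT t = 1 − 0.7600 = 0.2400
q AND NOT t = a·b on (0.2400, 0.2400) = 0.0576
(q AND NOT t) AND r = a·b on (0.0576, 0.3800) = 0.0219

0.022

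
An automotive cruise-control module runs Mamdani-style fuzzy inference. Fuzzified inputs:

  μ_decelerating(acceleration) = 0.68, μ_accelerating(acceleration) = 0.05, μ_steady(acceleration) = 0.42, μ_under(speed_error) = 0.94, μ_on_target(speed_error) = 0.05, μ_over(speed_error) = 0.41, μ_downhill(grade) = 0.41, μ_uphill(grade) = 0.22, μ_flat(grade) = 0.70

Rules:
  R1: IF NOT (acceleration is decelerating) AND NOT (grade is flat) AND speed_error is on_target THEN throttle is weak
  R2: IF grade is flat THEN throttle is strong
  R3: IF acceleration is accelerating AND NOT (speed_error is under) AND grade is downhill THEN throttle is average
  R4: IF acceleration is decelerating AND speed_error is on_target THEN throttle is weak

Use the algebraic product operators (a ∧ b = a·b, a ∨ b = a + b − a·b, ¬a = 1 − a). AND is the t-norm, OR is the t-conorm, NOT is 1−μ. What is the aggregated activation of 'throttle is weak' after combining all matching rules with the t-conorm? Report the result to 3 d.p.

R1: ¬decelerating=1−0.68=0.32, ¬flat=1−0.70=0.30, on_target=0.05; AND[a·b] → w = 0.0048
R2: flat=0.70 → w = 0.7000
R3: accelerating=0.05, ¬under=1−0.94=0.06, downhill=0.41; AND[a·b] → w = 0.0012
R4: decelerating=0.68, on_target=0.05; AND[a·b] → w = 0.0340
Rules with consequent 'weak': {R1, R4} → strengths 0.0048, 0.0340
Aggregate via t-conorm [a + b − a·b]: 0.0386

0.039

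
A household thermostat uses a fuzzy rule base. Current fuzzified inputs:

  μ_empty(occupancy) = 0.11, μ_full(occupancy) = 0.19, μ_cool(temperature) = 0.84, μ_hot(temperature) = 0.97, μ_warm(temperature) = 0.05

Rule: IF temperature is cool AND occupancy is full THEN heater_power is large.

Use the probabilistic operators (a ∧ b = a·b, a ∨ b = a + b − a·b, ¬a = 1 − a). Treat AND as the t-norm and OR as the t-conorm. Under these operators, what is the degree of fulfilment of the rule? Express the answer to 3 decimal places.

firing strength: cool=0.84, full=0.19; AND[a·b] → w = 0.1596

0.160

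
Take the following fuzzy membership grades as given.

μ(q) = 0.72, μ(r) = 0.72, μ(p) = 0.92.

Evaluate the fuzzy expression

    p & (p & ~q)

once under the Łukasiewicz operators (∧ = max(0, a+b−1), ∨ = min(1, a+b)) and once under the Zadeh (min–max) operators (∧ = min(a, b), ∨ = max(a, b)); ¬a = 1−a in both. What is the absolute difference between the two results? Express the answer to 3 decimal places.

0.160

Under Łukasiewicz:
  ~q = 1 − 0.72 = 0.28
  p & ~q = max(0, a+b−1) on (0.92, 0.28) = 0.20
  p & (p & ~q) = max(0, a+b−1) on (0.92, 0.20) = 0.12
  → value = 0.1200
Under Zadeh (min–max):
  ~q = 1 − 0.72 = 0.28
  p & ~q = min(a, b) on (0.92, 0.28) = 0.28
  p & (p & ~q) = min(a, b) on (0.92, 0.28) = 0.28
  → value = 0.2800
|0.1200 − 0.2800| = 0.160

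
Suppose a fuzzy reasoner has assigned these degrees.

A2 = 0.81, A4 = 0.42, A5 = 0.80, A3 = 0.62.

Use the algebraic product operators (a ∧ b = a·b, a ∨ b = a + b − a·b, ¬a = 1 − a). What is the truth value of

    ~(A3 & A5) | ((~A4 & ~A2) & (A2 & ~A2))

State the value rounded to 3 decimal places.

A3 & A5 = a·b on (0.6200, 0.8000) = 0.4960
~(A3 & A5) = 1 − 0.4960 = 0.5040
~A4 = 1 − 0.4200 = 0.5800
~A2 = 1 − 0.8100 = 0.1900
~A4 & ~A2 = a·b on (0.5800, 0.1900) = 0.1102
~A2 = 1 − 0.8100 = 0.1900
A2 & ~A2 = a·b on (0.8100, 0.1900) = 0.1539
(~A4 & ~A2) & (A2 & ~A2) = a·b on (0.1102, 0.1539) = 0.0170
~(A3 & A5) | ((~A4 & ~A2) & (A2 & ~A2)) = a + b − a·b on (0.5040, 0.0170) = 0.5124

0.512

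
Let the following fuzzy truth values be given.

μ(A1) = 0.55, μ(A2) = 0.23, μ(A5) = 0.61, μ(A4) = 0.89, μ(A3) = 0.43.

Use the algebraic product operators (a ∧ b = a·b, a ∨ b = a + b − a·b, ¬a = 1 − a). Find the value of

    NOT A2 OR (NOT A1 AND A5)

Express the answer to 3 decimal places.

NOT A2 = 1 − 0.2300 = 0.7700
NOT A1 = 1 − 0.5500 = 0.4500
NOT A1 AND A5 = a·b on (0.4500, 0.6100) = 0.2745
NOT A2 OR (NOT A1 AND A5) = a + b − a·b on (0.7700, 0.2745) = 0.8331

0.833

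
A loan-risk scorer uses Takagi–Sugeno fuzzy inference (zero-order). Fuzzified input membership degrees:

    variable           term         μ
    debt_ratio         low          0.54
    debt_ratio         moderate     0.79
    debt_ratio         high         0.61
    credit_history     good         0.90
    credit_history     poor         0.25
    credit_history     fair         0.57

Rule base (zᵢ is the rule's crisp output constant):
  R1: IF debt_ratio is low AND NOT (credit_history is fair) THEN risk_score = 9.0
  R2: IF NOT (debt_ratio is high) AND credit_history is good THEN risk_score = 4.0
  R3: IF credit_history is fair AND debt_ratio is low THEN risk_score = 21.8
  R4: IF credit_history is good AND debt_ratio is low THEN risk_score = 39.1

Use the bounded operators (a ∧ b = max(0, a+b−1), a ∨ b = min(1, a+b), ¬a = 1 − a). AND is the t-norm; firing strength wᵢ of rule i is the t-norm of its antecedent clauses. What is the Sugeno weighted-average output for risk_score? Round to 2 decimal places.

24.72

R1 (z=9.0): low=0.54, ¬fair=1−0.57=0.43; AND[max(0, a+b−1)] → w = 0.00
R2 (z=4.0): ¬high=1−0.61=0.39, good=0.90; AND[max(0, a+b−1)] → w = 0.29
R3 (z=21.8): fair=0.57, low=0.54; AND[max(0, a+b−1)] → w = 0.11
R4 (z=39.1): good=0.90, low=0.54; AND[max(0, a+b−1)] → w = 0.44
Weighted average = (0.00·9.0 + 0.29·4.0 + 0.11·21.8 + 0.44·39.1) / (0.00 + 0.29 + 0.11 + 0.44)
  = 20.7620 / 0.8400 = 24.72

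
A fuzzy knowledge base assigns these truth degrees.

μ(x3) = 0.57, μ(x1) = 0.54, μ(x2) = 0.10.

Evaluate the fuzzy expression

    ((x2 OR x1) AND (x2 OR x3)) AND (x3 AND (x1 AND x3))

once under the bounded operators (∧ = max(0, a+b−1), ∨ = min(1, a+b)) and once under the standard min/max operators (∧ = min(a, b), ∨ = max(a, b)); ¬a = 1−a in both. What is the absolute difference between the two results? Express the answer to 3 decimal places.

0.540

Under bounded:
  x2 OR x1 = min(1, a+b) on (0.10, 0.54) = 0.64
  x2 OR x3 = min(1, a+b) on (0.10, 0.57) = 0.67
  (x2 OR x1) AND (x2 OR x3) = max(0, a+b−1) on (0.64, 0.67) = 0.31
  x1 AND x3 = max(0, a+b−1) on (0.54, 0.57) = 0.11
  x3 AND (x1 AND x3) = max(0, a+b−1) on (0.57, 0.11) = 0.00
  ((x2 OR x1) AND (x2 OR x3)) AND (x3 AND (x1 AND x3)) = max(0, a+b−1) on (0.31, 0.00) = 0.00
  → value = 0.0000
Under standard min/max:
  x2 OR x1 = max(a, b) on (0.10, 0.54) = 0.54
  x2 OR x3 = max(a, b) on (0.10, 0.57) = 0.57
  (x2 OR x1) AND (x2 OR x3) = min(a, b) on (0.54, 0.57) = 0.54
  x1 AND x3 = min(a, b) on (0.54, 0.57) = 0.54
  x3 AND (x1 AND x3) = min(a, b) on (0.57, 0.54) = 0.54
  ((x2 OR x1) AND (x2 OR x3)) AND (x3 AND (x1 AND x3)) = min(a, b) on (0.54, 0.54) = 0.54
  → value = 0.5400
|0.0000 − 0.5400| = 0.540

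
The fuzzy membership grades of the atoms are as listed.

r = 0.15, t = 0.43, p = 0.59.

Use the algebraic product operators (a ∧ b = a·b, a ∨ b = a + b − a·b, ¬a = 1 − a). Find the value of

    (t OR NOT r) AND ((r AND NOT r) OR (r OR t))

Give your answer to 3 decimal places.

0.528

NOT r = 1 − 0.1500 = 0.8500
t OR NOT r = a + b − a·b on (0.4300, 0.8500) = 0.9145
NOT r = 1 − 0.1500 = 0.8500
r AND NOT r = a·b on (0.1500, 0.8500) = 0.1275
r OR t = a + b − a·b on (0.1500, 0.4300) = 0.5155
(r AND NOT r) OR (r OR t) = a + b − a·b on (0.1275, 0.5155) = 0.5773
(t OR NOT r) AND ((r AND NOT r) OR (r OR t)) = a·b on (0.9145, 0.5773) = 0.5279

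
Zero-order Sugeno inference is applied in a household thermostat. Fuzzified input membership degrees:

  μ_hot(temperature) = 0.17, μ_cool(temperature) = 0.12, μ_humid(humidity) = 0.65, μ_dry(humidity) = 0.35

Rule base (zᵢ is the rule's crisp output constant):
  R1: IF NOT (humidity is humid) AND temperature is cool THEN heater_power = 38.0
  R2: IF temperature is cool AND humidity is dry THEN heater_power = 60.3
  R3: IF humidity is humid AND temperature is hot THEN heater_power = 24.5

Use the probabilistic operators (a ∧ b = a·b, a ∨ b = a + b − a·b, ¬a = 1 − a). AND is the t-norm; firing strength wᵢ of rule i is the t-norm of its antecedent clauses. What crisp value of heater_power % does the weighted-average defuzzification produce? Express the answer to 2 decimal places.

35.15

R1 (z=38.0): ¬humid=1−0.65=0.35, cool=0.12; AND[a·b] → w = 0.0420
R2 (z=60.3): cool=0.12, dry=0.35; AND[a·b] → w = 0.0420
R3 (z=24.5): humid=0.65, hot=0.17; AND[a·b] → w = 0.1105
Weighted average = (0.0420·38.0 + 0.0420·60.3 + 0.1105·24.5) / (0.0420 + 0.0420 + 0.1105)
  = 6.8358 / 0.1945 = 35.15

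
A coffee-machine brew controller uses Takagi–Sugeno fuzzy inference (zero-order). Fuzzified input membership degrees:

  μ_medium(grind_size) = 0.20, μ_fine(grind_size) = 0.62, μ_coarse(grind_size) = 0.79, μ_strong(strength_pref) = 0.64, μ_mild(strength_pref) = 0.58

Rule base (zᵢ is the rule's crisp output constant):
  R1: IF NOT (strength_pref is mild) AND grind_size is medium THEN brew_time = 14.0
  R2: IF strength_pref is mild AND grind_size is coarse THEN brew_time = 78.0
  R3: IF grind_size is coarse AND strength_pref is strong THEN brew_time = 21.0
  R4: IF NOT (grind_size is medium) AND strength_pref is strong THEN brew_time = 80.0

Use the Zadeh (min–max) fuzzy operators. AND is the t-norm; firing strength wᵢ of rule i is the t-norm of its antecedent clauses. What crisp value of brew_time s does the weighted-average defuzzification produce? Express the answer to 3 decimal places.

R1 (z=14.0): ¬mild=1−0.58=0.42, medium=0.20; AND[min(a, b)] → w = 0.20
R2 (z=78.0): mild=0.58, coarse=0.79; AND[min(a, b)] → w = 0.58
R3 (z=21.0): coarse=0.79, strong=0.64; AND[min(a, b)] → w = 0.64
R4 (z=80.0): ¬medium=1−0.20=0.80, strong=0.64; AND[min(a, b)] → w = 0.64
Weighted average = (0.20·14.0 + 0.58·78.0 + 0.64·21.0 + 0.64·80.0) / (0.20 + 0.58 + 0.64 + 0.64)
  = 112.6800 / 2.0600 = 54.699

54.699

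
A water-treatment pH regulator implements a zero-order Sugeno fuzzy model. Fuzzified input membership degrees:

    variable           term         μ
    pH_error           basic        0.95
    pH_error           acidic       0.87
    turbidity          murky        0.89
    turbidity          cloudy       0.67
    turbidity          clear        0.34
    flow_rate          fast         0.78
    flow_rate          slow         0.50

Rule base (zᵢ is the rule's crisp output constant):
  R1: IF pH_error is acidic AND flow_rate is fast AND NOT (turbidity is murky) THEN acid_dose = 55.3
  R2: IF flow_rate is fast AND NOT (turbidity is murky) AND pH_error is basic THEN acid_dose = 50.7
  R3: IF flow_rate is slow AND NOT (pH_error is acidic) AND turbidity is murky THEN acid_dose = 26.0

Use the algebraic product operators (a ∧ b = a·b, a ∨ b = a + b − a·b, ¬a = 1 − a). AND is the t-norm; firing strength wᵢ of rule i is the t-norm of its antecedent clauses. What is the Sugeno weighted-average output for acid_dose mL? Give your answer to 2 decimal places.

R1 (z=55.3): acidic=0.87, fast=0.78, ¬murky=1−0.89=0.11; AND[a·b] → w = 0.0746
R2 (z=50.7): fast=0.78, ¬murky=1−0.89=0.11, basic=0.95; AND[a·b] → w = 0.0815
R3 (z=26.0): slow=0.50, ¬acidic=1−0.87=0.13, murky=0.89; AND[a·b] → w = 0.0579
Weighted average = (0.0746·55.3 + 0.0815·50.7 + 0.0579·26.0) / (0.0746 + 0.0815 + 0.0579)
  = 9.7646 / 0.2140 = 45.63

45.63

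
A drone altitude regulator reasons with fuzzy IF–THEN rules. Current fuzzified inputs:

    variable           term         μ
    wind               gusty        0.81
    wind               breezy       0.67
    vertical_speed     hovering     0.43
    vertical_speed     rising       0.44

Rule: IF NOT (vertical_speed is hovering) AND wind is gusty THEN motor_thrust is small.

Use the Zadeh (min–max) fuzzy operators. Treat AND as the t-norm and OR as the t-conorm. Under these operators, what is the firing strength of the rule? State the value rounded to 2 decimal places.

firing strength: ¬hovering=1−0.43=0.57, gusty=0.81; AND[min(a, b)] → w = 0.57

0.57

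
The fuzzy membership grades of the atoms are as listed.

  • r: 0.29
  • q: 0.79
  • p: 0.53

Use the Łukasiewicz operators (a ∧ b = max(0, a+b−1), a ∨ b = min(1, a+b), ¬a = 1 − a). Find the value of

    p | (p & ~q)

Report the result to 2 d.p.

~q = 1 − 0.79 = 0.21
p & ~q = max(0, a+b−1) on (0.53, 0.21) = 0.00
p | (p & ~q) = min(1, a+b) on (0.53, 0.00) = 0.53

0.53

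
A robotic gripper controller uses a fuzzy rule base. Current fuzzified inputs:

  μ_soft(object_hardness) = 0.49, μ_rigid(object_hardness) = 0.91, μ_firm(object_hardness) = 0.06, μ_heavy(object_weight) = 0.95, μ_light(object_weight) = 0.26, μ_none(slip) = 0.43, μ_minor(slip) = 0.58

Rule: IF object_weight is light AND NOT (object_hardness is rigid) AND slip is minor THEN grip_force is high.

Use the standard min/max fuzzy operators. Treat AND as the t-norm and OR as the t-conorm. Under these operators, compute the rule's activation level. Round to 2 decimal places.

firing strength: light=0.26, ¬rigid=1−0.91=0.09, minor=0.58; AND[min(a, b)] → w = 0.09

0.09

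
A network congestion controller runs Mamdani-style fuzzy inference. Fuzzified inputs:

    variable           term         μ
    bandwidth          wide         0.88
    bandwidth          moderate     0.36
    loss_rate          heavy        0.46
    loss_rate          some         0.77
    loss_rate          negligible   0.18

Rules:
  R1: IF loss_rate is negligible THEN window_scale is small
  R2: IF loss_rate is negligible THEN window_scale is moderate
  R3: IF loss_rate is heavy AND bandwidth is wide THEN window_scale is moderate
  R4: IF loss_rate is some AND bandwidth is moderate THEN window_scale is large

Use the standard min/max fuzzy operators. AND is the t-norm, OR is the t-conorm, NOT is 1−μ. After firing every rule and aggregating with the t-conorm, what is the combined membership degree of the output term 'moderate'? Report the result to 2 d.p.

R1: negligible=0.18 → w = 0.18
R2: negligible=0.18 → w = 0.18
R3: heavy=0.46, wide=0.88; AND[min(a, b)] → w = 0.46
R4: some=0.77, moderate=0.36; AND[min(a, b)] → w = 0.36
Rules with consequent 'moderate': {R2, R3} → strengths 0.18, 0.46
Aggregate via t-conorm [max(a, b)]: 0.46

0.46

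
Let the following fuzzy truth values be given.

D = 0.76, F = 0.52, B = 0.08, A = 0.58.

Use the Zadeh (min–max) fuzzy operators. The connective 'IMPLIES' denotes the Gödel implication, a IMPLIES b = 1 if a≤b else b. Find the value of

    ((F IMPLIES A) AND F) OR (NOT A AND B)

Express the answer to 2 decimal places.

0.52

F IMPLIES A  [Gödel: 1 if a≤b else b] with a=0.52, b=0.58 → 1.00
(F IMPLIES A) AND F = min(a, b) on (1.00, 0.52) = 0.52
NOT A = 1 − 0.58 = 0.42
NOT A AND B = min(a, b) on (0.42, 0.08) = 0.08
((F IMPLIES A) AND F) OR (NOT A AND B) = max(a, b) on (0.52, 0.08) = 0.52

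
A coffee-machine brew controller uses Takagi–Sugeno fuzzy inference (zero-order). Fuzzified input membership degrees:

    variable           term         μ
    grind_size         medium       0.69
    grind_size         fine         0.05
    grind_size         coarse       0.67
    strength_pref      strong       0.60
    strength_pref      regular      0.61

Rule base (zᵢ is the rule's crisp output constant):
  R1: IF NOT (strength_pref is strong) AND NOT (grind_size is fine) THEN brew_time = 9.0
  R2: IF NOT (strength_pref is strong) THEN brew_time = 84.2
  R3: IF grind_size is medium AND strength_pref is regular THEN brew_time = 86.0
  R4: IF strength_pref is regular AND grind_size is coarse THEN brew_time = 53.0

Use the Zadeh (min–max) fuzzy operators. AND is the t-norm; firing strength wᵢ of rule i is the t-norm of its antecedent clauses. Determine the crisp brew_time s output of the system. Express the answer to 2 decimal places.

R1 (z=9.0): ¬strong=1−0.60=0.40, ¬fine=1−0.05=0.95; AND[min(a, b)] → w = 0.40
R2 (z=84.2): ¬strong=1−0.60=0.40 → w = 0.40
R3 (z=86.0): medium=0.69, regular=0.61; AND[min(a, b)] → w = 0.61
R4 (z=53.0): regular=0.61, coarse=0.67; AND[min(a, b)] → w = 0.61
Weighted average = (0.40·9.0 + 0.40·84.2 + 0.61·86.0 + 0.61·53.0) / (0.40 + 0.40 + 0.61 + 0.61)
  = 122.0700 / 2.0200 = 60.43

60.43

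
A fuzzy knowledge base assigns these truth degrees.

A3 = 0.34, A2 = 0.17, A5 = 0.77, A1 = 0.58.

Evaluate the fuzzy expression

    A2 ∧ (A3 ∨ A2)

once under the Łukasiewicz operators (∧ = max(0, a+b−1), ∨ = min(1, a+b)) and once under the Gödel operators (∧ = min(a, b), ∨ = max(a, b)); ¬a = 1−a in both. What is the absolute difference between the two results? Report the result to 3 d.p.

0.170

Under Łukasiewicz:
  A3 ∨ A2 = min(1, a+b) on (0.34, 0.17) = 0.51
  A2 ∧ (A3 ∨ A2) = max(0, a+b−1) on (0.17, 0.51) = 0.00
  → value = 0.0000
Under Gödel:
  A3 ∨ A2 = max(a, b) on (0.34, 0.17) = 0.34
  A2 ∧ (A3 ∨ A2) = min(a, b) on (0.17, 0.34) = 0.17
  → value = 0.1700
|0.0000 − 0.1700| = 0.170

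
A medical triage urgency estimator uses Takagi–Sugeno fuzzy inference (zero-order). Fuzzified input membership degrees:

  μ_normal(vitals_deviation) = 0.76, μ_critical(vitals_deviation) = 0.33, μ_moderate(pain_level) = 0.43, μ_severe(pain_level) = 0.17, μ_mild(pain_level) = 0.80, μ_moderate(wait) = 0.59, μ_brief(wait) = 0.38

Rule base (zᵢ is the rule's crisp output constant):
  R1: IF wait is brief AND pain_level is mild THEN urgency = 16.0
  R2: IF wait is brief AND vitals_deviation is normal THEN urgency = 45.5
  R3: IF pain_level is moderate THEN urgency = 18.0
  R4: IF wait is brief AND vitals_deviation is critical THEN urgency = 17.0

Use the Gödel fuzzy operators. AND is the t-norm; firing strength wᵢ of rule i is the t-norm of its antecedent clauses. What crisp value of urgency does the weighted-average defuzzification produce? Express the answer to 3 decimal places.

24.158

R1 (z=16.0): brief=0.38, mild=0.80; AND[min(a, b)] → w = 0.38
R2 (z=45.5): brief=0.38, normal=0.76; AND[min(a, b)] → w = 0.38
R3 (z=18.0): moderate=0.43 → w = 0.43
R4 (z=17.0): brief=0.38, critical=0.33; AND[min(a, b)] → w = 0.33
Weighted average = (0.38·16.0 + 0.38·45.5 + 0.43·18.0 + 0.33·17.0) / (0.38 + 0.38 + 0.43 + 0.33)
  = 36.7200 / 1.5200 = 24.158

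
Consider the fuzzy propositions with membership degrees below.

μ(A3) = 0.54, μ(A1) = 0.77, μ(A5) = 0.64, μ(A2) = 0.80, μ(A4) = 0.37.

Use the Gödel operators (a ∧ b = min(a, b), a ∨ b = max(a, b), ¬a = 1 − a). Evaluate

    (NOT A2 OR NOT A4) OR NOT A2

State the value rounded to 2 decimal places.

NOT A2 = 1 − 0.80 = 0.20
NOT A4 = 1 − 0.37 = 0.63
NOT A2 OR NOT A4 = max(a, b) on (0.20, 0.63) = 0.63
NOT A2 = 1 − 0.80 = 0.20
(NOT A2 OR NOT A4) OR NOT A2 = max(a, b) on (0.63, 0.20) = 0.63

0.63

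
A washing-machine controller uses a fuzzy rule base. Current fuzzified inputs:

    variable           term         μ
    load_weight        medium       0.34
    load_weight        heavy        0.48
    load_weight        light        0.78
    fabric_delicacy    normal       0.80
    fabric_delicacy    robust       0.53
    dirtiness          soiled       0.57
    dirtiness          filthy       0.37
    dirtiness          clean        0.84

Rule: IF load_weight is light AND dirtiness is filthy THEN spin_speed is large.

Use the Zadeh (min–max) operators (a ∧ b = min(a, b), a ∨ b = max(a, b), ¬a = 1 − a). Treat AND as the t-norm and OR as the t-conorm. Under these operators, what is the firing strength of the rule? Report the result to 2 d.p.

0.37

firing strength: light=0.78, filthy=0.37; AND[min(a, b)] → w = 0.37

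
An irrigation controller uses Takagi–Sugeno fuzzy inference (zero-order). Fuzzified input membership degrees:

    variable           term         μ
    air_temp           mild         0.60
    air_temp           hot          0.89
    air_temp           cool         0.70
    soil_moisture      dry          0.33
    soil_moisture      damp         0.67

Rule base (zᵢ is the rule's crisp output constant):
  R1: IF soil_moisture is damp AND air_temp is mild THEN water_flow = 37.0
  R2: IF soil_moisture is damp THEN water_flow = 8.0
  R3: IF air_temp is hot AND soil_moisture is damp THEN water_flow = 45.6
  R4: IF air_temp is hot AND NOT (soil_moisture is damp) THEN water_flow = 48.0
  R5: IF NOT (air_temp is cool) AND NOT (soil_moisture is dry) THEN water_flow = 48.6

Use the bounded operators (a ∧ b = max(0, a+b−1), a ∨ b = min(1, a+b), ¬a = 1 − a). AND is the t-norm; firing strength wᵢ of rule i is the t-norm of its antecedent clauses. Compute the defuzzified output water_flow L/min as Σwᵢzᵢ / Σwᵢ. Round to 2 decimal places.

29.91

R1 (z=37.0): damp=0.67, mild=0.60; AND[max(0, a+b−1)] → w = 0.27
R2 (z=8.0): damp=0.67 → w = 0.67
R3 (z=45.6): hot=0.89, damp=0.67; AND[max(0, a+b−1)] → w = 0.56
R4 (z=48.0): hot=0.89, ¬damp=1−0.67=0.33; AND[max(0, a+b−1)] → w = 0.22
R5 (z=48.6): ¬cool=1−0.70=0.30, ¬dry=1−0.33=0.67; AND[max(0, a+b−1)] → w = 0.00
Weighted average = (0.27·37.0 + 0.67·8.0 + 0.56·45.6 + 0.22·48.0 + 0.00·48.6) / (0.27 + 0.67 + 0.56 + 0.22 + 0.00)
  = 51.4460 / 1.7200 = 29.91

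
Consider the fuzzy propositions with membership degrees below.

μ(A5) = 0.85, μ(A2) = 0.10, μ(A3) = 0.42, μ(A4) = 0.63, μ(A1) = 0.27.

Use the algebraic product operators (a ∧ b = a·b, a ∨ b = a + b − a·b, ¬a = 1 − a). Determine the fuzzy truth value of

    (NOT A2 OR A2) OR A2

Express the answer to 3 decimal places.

NOT A2 = 1 − 0.1000 = 0.9000
NOT A2 OR A2 = a + b − a·b on (0.9000, 0.1000) = 0.9100
(NOT A2 OR A2) OR A2 = a + b − a·b on (0.9100, 0.1000) = 0.9190

0.919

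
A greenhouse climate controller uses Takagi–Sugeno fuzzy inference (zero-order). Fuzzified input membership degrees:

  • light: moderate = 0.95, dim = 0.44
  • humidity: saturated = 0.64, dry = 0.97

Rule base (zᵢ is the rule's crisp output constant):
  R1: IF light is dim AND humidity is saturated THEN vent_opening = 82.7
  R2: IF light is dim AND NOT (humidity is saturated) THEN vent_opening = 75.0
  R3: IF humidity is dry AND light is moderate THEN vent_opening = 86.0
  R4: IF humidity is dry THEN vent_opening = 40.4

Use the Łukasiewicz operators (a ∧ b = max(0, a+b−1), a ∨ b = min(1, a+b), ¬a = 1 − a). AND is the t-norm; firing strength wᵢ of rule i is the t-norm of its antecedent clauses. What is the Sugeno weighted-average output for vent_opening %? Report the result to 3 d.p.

63.413

R1 (z=82.7): dim=0.44, saturated=0.64; AND[max(0, a+b−1)] → w = 0.08
R2 (z=75.0): dim=0.44, ¬saturated=1−0.64=0.36; AND[max(0, a+b−1)] → w = 0.00
R3 (z=86.0): dry=0.97, moderate=0.95; AND[max(0, a+b−1)] → w = 0.92
R4 (z=40.4): dry=0.97 → w = 0.97
Weighted average = (0.08·82.7 + 0.00·75.0 + 0.92·86.0 + 0.97·40.4) / (0.08 + 0.00 + 0.92 + 0.97)
  = 124.9240 / 1.9700 = 63.413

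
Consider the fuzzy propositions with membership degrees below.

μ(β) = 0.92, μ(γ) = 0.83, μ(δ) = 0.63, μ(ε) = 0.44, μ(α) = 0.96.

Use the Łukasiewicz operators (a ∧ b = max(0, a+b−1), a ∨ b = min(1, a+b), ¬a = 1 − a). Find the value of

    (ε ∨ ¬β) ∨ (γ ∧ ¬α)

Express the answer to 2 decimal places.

0.52

¬β = 1 − 0.92 = 0.08
ε ∨ ¬β = min(1, a+b) on (0.44, 0.08) = 0.52
¬α = 1 − 0.96 = 0.04
γ ∧ ¬α = max(0, a+b−1) on (0.83, 0.04) = 0.00
(ε ∨ ¬β) ∨ (γ ∧ ¬α) = min(1, a+b) on (0.52, 0.00) = 0.52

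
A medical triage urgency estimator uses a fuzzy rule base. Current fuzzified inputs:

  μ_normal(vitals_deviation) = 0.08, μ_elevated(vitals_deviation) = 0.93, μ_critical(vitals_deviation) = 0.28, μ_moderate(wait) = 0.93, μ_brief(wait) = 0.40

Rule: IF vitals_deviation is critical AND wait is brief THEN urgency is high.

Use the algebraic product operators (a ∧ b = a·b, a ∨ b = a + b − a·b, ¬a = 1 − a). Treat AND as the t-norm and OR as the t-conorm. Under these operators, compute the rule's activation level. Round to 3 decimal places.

0.112

firing strength: critical=0.28, brief=0.40; AND[a·b] → w = 0.1120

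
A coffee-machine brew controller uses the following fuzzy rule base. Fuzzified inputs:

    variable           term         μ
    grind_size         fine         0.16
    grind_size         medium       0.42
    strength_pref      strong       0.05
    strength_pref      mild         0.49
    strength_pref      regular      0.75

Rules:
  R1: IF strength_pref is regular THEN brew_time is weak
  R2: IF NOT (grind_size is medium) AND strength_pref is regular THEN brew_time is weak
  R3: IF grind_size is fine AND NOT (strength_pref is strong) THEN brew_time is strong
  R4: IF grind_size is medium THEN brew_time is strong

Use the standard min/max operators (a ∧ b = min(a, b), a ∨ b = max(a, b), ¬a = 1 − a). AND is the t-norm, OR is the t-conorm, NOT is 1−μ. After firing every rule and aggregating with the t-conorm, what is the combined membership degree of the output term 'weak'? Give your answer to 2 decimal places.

R1: regular=0.75 → w = 0.75
R2: ¬medium=1−0.42=0.58, regular=0.75; AND[min(a, b)] → w = 0.58
R3: fine=0.16, ¬strong=1−0.05=0.95; AND[min(a, b)] → w = 0.16
R4: medium=0.42 → w = 0.42
Rules with consequent 'weak': {R1, R2} → strengths 0.75, 0.58
Aggregate via t-conorm [max(a, b)]: 0.75

0.75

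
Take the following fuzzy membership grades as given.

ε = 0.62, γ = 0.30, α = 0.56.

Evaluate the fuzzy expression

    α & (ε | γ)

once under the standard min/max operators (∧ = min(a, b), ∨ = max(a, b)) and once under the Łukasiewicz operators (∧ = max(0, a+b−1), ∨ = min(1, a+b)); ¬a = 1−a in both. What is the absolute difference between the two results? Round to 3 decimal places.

0.080

Under standard min/max:
  ε | γ = max(a, b) on (0.62, 0.30) = 0.62
  α & (ε | γ) = min(a, b) on (0.56, 0.62) = 0.56
  → value = 0.5600
Under Łukasiewicz:
  ε | γ = min(1, a+b) on (0.62, 0.30) = 0.92
  α & (ε | γ) = max(0, a+b−1) on (0.56, 0.92) = 0.48
  → value = 0.4800
|0.5600 − 0.4800| = 0.080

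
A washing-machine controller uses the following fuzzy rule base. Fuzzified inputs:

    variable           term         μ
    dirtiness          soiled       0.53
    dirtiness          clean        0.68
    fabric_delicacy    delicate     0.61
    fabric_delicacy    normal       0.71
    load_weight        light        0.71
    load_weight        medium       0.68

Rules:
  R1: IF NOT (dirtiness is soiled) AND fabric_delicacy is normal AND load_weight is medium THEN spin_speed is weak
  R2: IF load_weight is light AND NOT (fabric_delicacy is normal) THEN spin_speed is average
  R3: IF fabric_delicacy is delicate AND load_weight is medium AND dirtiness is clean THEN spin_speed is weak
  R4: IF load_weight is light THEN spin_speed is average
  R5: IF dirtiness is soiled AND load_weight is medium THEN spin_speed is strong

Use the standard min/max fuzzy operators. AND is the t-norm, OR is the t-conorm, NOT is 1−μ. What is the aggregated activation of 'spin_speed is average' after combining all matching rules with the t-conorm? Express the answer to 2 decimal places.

0.71

R1: ¬soiled=1−0.53=0.47, normal=0.71, medium=0.68; AND[min(a, b)] → w = 0.47
R2: light=0.71, ¬normal=1−0.71=0.29; AND[min(a, b)] → w = 0.29
R3: delicate=0.61, medium=0.68, clean=0.68; AND[min(a, b)] → w = 0.61
R4: light=0.71 → w = 0.71
R5: soiled=0.53, medium=0.68; AND[min(a, b)] → w = 0.53
Rules with consequent 'average': {R2, R4} → strengths 0.29, 0.71
Aggregate via t-conorm [max(a, b)]: 0.71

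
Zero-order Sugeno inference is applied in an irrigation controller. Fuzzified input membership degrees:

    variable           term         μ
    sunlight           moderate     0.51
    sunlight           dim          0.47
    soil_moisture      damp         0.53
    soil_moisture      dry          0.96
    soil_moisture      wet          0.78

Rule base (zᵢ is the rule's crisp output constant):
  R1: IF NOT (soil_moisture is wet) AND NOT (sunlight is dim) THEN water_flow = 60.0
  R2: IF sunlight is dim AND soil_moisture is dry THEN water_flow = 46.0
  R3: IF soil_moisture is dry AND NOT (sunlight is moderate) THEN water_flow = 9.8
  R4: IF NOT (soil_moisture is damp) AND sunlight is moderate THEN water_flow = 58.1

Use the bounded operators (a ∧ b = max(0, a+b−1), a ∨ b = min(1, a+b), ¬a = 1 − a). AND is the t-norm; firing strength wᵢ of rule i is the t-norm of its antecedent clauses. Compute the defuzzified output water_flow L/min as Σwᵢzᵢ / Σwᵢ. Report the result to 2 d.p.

R1 (z=60.0): ¬wet=1−0.78=0.22, ¬dim=1−0.47=0.53; AND[max(0, a+b−1)] → w = 0.00
R2 (z=46.0): dim=0.47, dry=0.96; AND[max(0, a+b−1)] → w = 0.43
R3 (z=9.8): dry=0.96, ¬moderate=1−0.51=0.49; AND[max(0, a+b−1)] → w = 0.45
R4 (z=58.1): ¬damp=1−0.53=0.47, moderate=0.51; AND[max(0, a+b−1)] → w = 0.00
Weighted average = (0.00·60.0 + 0.43·46.0 + 0.45·9.8 + 0.00·58.1) / (0.00 + 0.43 + 0.45 + 0.00)
  = 24.1900 / 0.8800 = 27.49

27.49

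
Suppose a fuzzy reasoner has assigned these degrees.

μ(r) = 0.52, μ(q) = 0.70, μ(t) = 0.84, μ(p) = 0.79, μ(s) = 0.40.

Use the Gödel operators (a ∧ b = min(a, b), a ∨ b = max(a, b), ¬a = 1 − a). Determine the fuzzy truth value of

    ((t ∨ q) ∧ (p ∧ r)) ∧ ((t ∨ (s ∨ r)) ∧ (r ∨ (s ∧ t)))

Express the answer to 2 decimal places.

t ∨ q = max(a, b) on (0.84, 0.70) = 0.84
p ∧ r = min(a, b) on (0.79, 0.52) = 0.52
(t ∨ q) ∧ (p ∧ r) = min(a, b) on (0.84, 0.52) = 0.52
s ∨ r = max(a, b) on (0.40, 0.52) = 0.52
t ∨ (s ∨ r) = max(a, b) on (0.84, 0.52) = 0.84
s ∧ t = min(a, b) on (0.40, 0.84) = 0.40
r ∨ (s ∧ t) = max(a, b) on (0.52, 0.40) = 0.52
(t ∨ (s ∨ r)) ∧ (r ∨ (s ∧ t)) = min(a, b) on (0.84, 0.52) = 0.52
((t ∨ q) ∧ (p ∧ r)) ∧ ((t ∨ (s ∨ r)) ∧ (r ∨ (s ∧ t))) = min(a, b) on (0.52, 0.52) = 0.52

0.52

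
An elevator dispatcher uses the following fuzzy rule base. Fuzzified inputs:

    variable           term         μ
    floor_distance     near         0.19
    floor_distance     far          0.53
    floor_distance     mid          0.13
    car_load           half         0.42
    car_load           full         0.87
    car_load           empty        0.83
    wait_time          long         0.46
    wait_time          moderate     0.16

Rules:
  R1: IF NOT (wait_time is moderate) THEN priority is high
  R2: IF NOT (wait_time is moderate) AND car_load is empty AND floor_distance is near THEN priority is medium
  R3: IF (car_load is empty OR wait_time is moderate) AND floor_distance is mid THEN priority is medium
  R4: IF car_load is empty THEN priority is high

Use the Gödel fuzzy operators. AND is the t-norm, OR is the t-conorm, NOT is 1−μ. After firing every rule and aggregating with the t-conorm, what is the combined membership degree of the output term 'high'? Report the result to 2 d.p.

0.84

R1: ¬moderate=1−0.16=0.84 → w = 0.84
R2: ¬moderate=1−0.16=0.84, empty=0.83, near=0.19; AND[min(a, b)] → w = 0.19
R3: (empty=0.83 OR moderate=0.16) = 0.83; AND[min(a, b)] with mid=0.13 → w = 0.13
R4: empty=0.83 → w = 0.83
Rules with consequent 'high': {R1, R4} → strengths 0.84, 0.83
Aggregate via t-conorm [max(a, b)]: 0.84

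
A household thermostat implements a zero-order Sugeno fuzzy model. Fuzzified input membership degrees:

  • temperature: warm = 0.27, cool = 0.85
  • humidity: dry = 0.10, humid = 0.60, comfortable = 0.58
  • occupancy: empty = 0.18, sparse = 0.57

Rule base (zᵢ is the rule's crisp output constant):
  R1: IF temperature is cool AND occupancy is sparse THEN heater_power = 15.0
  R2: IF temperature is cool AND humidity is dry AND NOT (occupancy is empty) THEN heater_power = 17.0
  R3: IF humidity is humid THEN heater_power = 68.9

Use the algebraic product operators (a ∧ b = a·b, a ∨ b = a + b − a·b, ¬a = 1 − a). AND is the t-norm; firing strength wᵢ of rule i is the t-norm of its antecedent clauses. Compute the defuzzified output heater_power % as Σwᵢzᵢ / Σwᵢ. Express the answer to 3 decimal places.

R1 (z=15.0): cool=0.85, sparse=0.57; AND[a·b] → w = 0.4845
R2 (z=17.0): cool=0.85, dry=0.10, ¬empty=1−0.18=0.82; AND[a·b] → w = 0.0697
R3 (z=68.9): humid=0.60 → w = 0.6000
Weighted average = (0.4845·15.0 + 0.0697·17.0 + 0.6000·68.9) / (0.4845 + 0.0697 + 0.6000)
  = 49.7924 / 1.1542 = 43.140

43.140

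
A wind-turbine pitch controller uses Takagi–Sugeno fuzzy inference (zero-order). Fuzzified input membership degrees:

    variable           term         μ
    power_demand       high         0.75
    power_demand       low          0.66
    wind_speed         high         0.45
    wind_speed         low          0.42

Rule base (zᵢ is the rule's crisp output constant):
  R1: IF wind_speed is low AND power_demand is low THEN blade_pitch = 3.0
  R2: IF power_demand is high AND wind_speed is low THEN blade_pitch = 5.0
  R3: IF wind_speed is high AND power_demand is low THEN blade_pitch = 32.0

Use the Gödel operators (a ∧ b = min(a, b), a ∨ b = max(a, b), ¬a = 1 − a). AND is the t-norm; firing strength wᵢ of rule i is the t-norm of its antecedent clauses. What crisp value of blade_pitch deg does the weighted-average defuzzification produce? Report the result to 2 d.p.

R1 (z=3.0): low=0.42, low=0.66; AND[min(a, b)] → w = 0.42
R2 (z=5.0): high=0.75, low=0.42; AND[min(a, b)] → w = 0.42
R3 (z=32.0): high=0.45, low=0.66; AND[min(a, b)] → w = 0.45
Weighted average = (0.42·3.0 + 0.42·5.0 + 0.45·32.0) / (0.42 + 0.42 + 0.45)
  = 17.7600 / 1.2900 = 13.77

13.77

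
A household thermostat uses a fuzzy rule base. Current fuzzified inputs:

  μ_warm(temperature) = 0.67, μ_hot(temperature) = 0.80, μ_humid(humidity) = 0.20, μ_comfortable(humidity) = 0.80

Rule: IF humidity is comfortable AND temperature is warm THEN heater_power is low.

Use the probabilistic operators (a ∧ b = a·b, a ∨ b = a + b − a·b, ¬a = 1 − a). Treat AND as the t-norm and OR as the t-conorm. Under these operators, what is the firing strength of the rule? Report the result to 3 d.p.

firing strength: comfortable=0.80, warm=0.67; AND[a·b] → w = 0.5360

0.536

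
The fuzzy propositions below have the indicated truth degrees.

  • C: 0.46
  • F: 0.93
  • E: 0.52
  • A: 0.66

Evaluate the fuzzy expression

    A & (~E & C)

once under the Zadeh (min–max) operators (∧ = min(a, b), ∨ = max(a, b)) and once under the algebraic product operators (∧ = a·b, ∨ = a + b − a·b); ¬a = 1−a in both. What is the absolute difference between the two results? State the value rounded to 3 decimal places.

0.314

Under Zadeh (min–max):
  ~E = 1 − 0.52 = 0.48
  ~E & C = min(a, b) on (0.48, 0.46) = 0.46
  A & (~E & C) = min(a, b) on (0.66, 0.46) = 0.46
  → value = 0.4600
Under algebraic product:
  ~E = 1 − 0.5200 = 0.4800
  ~E & C = a·b on (0.4800, 0.4600) = 0.2208
  A & (~E & C) = a·b on (0.6600, 0.2208) = 0.1457
  → value = 0.1457
|0.4600 − 0.1457| = 0.314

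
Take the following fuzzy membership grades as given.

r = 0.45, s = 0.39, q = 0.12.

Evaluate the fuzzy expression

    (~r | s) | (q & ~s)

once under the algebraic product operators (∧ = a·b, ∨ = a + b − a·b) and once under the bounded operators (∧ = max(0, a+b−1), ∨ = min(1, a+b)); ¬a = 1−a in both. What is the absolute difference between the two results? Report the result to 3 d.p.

0.194

Under algebraic product:
  ~r = 1 − 0.4500 = 0.5500
  ~r | s = a + b − a·b on (0.5500, 0.3900) = 0.7255
  ~s = 1 − 0.3900 = 0.6100
  q & ~s = a·b on (0.1200, 0.6100) = 0.0732
  (~r | s) | (q & ~s) = a + b − a·b on (0.7255, 0.0732) = 0.7456
  → value = 0.7456
Under bounded:
  ~r = 1 − 0.45 = 0.55
  ~r | s = min(1, a+b) on (0.55, 0.39) = 0.94
  ~s = 1 − 0.39 = 0.61
  q & ~s = max(0, a+b−1) on (0.12, 0.61) = 0.00
  (~r | s) | (q & ~s) = min(1, a+b) on (0.94, 0.00) = 0.94
  → value = 0.9400
|0.7456 − 0.9400| = 0.194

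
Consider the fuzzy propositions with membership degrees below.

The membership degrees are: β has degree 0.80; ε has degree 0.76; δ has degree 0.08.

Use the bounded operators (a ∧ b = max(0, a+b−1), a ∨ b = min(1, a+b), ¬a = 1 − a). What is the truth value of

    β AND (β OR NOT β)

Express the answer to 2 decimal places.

0.80

NOT β = 1 − 0.80 = 0.20
β OR NOT β = min(1, a+b) on (0.80, 0.20) = 1.00
β AND (β OR NOT β) = max(0, a+b−1) on (0.80, 1.00) = 0.80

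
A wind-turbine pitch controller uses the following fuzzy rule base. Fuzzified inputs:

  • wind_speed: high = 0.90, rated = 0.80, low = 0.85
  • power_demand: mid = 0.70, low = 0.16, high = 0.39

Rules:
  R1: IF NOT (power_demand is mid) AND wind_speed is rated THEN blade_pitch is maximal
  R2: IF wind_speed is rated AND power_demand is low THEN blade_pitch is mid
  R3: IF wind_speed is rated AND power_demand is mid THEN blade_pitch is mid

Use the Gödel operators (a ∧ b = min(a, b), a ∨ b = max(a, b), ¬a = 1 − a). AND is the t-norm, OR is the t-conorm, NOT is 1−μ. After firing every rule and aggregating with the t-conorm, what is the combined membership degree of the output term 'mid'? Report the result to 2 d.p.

R1: ¬mid=1−0.70=0.30, rated=0.80; AND[min(a, b)] → w = 0.30
R2: rated=0.80, low=0.16; AND[min(a, b)] → w = 0.16
R3: rated=0.80, mid=0.70; AND[min(a, b)] → w = 0.70
Rules with consequent 'mid': {R2, R3} → strengths 0.16, 0.70
Aggregate via t-conorm [max(a, b)]: 0.70

0.70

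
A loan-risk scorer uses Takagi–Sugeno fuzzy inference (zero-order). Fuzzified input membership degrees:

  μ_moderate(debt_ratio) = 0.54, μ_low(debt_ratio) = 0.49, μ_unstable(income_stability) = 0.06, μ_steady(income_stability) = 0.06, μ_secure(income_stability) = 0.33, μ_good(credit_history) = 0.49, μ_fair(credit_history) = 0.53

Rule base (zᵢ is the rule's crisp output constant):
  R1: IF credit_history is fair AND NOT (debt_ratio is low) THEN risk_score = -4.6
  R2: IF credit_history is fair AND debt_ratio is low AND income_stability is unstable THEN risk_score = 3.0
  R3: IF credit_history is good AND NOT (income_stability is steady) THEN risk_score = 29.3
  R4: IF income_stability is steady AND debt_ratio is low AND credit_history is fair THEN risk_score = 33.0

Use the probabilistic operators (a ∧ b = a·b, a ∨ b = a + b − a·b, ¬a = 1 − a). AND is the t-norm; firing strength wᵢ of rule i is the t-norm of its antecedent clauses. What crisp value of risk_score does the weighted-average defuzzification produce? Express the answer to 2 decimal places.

R1 (z=-4.6): fair=0.53, ¬low=1−0.49=0.51; AND[a·b] → w = 0.2703
R2 (z=3.0): fair=0.53, low=0.49, unstable=0.06; AND[a·b] → w = 0.0156
R3 (z=29.3): good=0.49, ¬steady=1−0.06=0.94; AND[a·b] → w = 0.4606
R4 (z=33.0): steady=0.06, low=0.49, fair=0.53; AND[a·b] → w = 0.0156
Weighted average = (0.2703·-4.6 + 0.0156·3.0 + 0.4606·29.3 + 0.0156·33.0) / (0.2703 + 0.0156 + 0.4606 + 0.0156)
  = 12.8132 / 0.7621 = 16.81

16.81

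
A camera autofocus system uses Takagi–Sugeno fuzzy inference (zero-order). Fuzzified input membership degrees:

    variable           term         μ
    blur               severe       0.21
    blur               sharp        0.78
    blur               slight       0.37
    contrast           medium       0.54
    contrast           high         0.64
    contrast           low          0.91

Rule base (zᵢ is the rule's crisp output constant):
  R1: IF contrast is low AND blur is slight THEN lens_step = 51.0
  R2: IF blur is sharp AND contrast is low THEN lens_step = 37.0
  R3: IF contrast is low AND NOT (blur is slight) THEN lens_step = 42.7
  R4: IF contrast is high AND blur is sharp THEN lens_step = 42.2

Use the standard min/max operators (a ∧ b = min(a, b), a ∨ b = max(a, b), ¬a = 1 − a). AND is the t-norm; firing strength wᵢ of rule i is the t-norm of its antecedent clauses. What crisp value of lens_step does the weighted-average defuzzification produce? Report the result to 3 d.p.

42.000

R1 (z=51.0): low=0.91, slight=0.37; AND[min(a, b)] → w = 0.37
R2 (z=37.0): sharp=0.78, low=0.91; AND[min(a, b)] → w = 0.78
R3 (z=42.7): low=0.91, ¬slight=1−0.37=0.63; AND[min(a, b)] → w = 0.63
R4 (z=42.2): high=0.64, sharp=0.78; AND[min(a, b)] → w = 0.64
Weighted average = (0.37·51.0 + 0.78·37.0 + 0.63·42.7 + 0.64·42.2) / (0.37 + 0.78 + 0.63 + 0.64)
  = 101.6390 / 2.4200 = 42.000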